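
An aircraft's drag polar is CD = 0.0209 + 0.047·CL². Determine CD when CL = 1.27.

CD = 0.0209 + 0.047 × 1.27² = 0.0209 + 0.07581 = 0.0967

CD = 0.0967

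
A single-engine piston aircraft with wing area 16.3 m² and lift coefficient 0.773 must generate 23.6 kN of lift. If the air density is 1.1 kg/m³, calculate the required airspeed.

L = ½ρv²S·CL ⇒ v = √(2L/(ρ·S·CL))
v = √(2 × 23600 / (1.1 × 16.3 × 0.773)) = √3406 = 58.4 m/s

v = 58.4 m/s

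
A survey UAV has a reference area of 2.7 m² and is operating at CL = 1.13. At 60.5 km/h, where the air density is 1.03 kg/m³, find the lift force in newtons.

Convert speed: v = 60.5 km/h ÷ 3.6 = 16.81 m/s.
L = ½ρv²S·CL = ½ × 1.03 × 16.81² × 2.7 × 1.13 = 444 N

L = 444 N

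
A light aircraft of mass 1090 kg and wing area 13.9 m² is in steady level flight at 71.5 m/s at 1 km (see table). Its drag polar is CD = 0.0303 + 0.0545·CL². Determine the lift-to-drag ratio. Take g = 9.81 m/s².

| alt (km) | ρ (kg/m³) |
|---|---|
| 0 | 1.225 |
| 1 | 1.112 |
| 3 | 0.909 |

L/D = 7.89

At 1 km, from the table: ρ = 1.112 kg/m³.
In steady level flight, lift balances weight: W = mg = 1090 × 9.81 = 10693 N.
q = ½ρv² = ½ × 1.112 × 71.5² = 2842 Pa.
CL = W/(q·S) = 10693 / (2842 × 13.9) = 0.2706.
CD = 0.0303 + 0.0545 × 0.2706² = 0.03429.
L/D = CL/CD = 0.2706 / 0.03429 = 7.89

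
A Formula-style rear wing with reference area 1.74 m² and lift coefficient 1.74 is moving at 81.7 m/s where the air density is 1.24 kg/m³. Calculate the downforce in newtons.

L = ½ρv²S·CL = ½ × 1.24 × 81.7² × 1.74 × 1.74 = 12500 N ≈ 12.5 kN

L = 12500 N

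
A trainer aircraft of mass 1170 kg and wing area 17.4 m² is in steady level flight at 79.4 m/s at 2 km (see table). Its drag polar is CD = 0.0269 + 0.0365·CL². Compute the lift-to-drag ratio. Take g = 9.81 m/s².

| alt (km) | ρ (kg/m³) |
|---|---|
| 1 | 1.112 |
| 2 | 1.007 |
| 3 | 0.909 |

L/D = 7.3

At 2 km, from the table: ρ = 1.007 kg/m³.
Weight W = mg = 1170 × 9.81 = 11478 N; in level flight L = W.
q = ½ρv² = ½ × 1.007 × 79.4² = 3174 Pa.
CL = 2W/(ρv²S) = 2×11478/(1.007×79.4²×17.4) = 0.2078.
CD = 0.0269 + 0.0365 × 0.2078² = 0.02848.
L/D = CL/CD = 0.2078 / 0.02848 = 7.3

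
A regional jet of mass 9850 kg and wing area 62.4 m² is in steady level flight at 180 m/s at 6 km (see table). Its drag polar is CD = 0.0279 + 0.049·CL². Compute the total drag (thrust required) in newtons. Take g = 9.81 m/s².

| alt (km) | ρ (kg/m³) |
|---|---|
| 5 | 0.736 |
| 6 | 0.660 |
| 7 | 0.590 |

At 6 km, from the table: ρ = 0.660 kg/m³.
In steady level flight, lift balances weight: W = mg = 9850 × 9.81 = 96628 N.
q = ½ρv² = ½ × 0.66 × 180² = 10690 Pa.
CL = W/(q·S) = 96628 / (10690 × 62.4) = 0.1448.
CD = 0.0279 + 0.049 × 0.1448² = 0.02893.
D = q·S·CD = 10690 × 62.4 × 0.02893 = 19300 N

D = 19300 N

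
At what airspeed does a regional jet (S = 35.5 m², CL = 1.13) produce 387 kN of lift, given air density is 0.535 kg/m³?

L = ½ρv²S·CL ⇒ v = √(2L/(ρ·S·CL))
v = √(2 × 3.87×10^5 / (0.535 × 35.5 × 1.13)) = √36060 = 190 m/s

v = 190 m/s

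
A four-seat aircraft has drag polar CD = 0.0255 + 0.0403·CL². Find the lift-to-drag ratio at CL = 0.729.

L/D = 15.5

CD = 0.0255 + 0.0403 × 0.729² = 0.04692
L/D = CL/CD = 0.729 / 0.04692 = 15.5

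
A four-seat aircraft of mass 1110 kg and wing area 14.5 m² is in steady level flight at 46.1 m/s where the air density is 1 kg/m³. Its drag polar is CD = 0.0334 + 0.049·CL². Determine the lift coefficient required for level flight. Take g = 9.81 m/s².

CL = 0.707

Weight W = mg = 1110 × 9.81 = 10889 N; in level flight L = W.
Dynamic pressure q = 0.5 × 1 × 46.1² = 1063 Pa.
CL = 2W/(ρv²S) = 2×10889/(1×46.1²×14.5) = 0.7067.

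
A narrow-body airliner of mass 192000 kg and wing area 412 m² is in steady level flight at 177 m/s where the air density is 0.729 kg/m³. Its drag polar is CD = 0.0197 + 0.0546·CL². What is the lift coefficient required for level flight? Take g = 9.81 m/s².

CL = 0.4

Weight W = mg = 192000 × 9.81 = 1.8835×10^6 N; in level flight L = W.
q = ½ρv² = ½ × 0.729 × 177² = 11420 Pa.
Required CL = L/(qS) = 1.8835×10^6/(11420·412) = 0.4003.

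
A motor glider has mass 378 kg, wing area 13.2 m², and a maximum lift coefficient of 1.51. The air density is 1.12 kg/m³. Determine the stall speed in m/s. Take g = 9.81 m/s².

Stall occurs when L = W at CL,max. W = mg = 378 × 9.81 = 3708 N.
V_stall = √(2W/(ρ·S·CL,max)) = √(2 × 3708 / (1.12 × 13.2 × 1.51))
V_stall = √332.2 = 18.2 m/s

V_stall = 18.2 m/s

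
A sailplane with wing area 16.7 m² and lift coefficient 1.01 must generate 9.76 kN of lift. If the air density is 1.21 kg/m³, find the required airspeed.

v = 30.9 m/s

L = ½ρv²S·CL ⇒ v = √(2L/(ρ·S·CL))
v = √(2 × 9760 / (1.21 × 16.7 × 1.01)) = √956.4 = 30.9 m/s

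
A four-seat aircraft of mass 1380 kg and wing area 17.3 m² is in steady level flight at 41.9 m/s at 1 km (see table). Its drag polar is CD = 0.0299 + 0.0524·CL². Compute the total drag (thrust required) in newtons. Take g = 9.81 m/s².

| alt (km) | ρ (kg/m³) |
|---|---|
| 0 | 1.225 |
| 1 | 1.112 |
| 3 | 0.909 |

D = 1070 N

At 1 km, from the table: ρ = 1.112 kg/m³.
Level flight ⇒ L = W = m·g = 1380 × 9.81 = 13538 N.
q = ½ρv² = ½ × 1.112 × 41.9² = 976.1 Pa.
CL = W/(q·S) = 13538 / (976.1 × 17.3) = 0.8017.
CD = 0.0299 + 0.0524 × 0.8017² = 0.06358.
D = q·S·CD = 976.1 × 17.3 × 0.06358 = 1074 N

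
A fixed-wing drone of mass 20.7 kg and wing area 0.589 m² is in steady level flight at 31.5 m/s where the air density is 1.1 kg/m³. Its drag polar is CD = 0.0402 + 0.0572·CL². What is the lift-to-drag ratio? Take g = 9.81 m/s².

In steady level flight, lift balances weight: W = mg = 20.7 × 9.81 = 203.07 N.
q = ½ρv² = ½ × 1.1 × 31.5² = 545.7 Pa.
Required CL = L/(qS) = 203.07/(545.7·0.589) = 0.6317.
CD = 0.0402 + 0.0572 × 0.6317² = 0.06303.
L/D = CL/CD = 0.6317 / 0.06303 = 10

L/D = 10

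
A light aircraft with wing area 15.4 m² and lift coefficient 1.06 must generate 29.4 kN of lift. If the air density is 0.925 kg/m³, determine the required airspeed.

L = ½ρv²S·CL ⇒ v = √(2L/(ρ·S·CL))
v = √(2 × 29400 / (0.925 × 15.4 × 1.06)) = √3894 = 62.4 m/s

v = 62.4 m/s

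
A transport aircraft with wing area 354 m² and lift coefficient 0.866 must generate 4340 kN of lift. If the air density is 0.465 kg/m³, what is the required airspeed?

v = 247 m/s

L = ½ρv²S·CL ⇒ v = √(2L/(ρ·S·CL))
v = √(2 × 4.34×10^6 / (0.465 × 354 × 0.866)) = √60890 = 247 m/s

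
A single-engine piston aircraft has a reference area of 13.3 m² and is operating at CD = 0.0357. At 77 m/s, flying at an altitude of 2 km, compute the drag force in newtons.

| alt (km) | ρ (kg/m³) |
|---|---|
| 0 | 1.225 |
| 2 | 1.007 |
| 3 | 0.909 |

At 2 km, from the table: ρ = 1.007 kg/m³.
Dynamic pressure q = ½ρv² = ½ × 1.007 × 77² = 2985 Pa.
D = q·S·CD = 2985 × 13.3 × 0.0357 = 1420 N

D = 1420 N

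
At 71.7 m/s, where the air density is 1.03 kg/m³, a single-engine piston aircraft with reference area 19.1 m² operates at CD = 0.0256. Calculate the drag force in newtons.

D = ½ρv²S·CD = ½ × 1.03 × 71.7² × 19.1 × 0.0256 = 1290 N

D = 1290 N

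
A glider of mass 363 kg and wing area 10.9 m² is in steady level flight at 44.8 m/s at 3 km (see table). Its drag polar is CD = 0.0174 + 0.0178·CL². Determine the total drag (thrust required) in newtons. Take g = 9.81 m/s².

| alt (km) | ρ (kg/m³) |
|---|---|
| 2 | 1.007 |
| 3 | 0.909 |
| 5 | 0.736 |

At 3 km, from the table: ρ = 0.909 kg/m³.
Weight W = mg = 363 × 9.81 = 3561 N; in level flight L = W.
Dynamic pressure q = 0.5 × 0.909 × 44.8² = 912.2 Pa.
CL = W/(q·S) = 3561 / (912.2 × 10.9) = 0.3581.
CD = 0.0174 + 0.0178 × 0.3581² = 0.01968.
D = q·S·CD = 912.2 × 10.9 × 0.01968 = 195.7 N

D = 196 N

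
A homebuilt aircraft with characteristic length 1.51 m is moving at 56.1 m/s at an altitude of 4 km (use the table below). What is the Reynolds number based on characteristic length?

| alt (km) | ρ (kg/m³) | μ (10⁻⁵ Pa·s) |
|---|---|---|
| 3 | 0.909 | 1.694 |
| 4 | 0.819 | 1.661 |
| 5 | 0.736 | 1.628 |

Re = 4.18×10^6

At 4 km, from the table: ρ = 0.819 kg/m³, μ = 1.661×10⁻⁵ Pa·s.
Re = ρ·v·c/μ = 0.819 × 56.1 × 1.51 / (1.661×10⁻⁵) = 4.18×10^6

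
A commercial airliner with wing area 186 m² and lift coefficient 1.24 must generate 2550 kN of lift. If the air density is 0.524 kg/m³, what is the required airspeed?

v = 205 m/s

L = ½ρv²S·CL ⇒ v = √(2L/(ρ·S·CL))
v = √(2 × 2.55×10^6 / (0.524 × 186 × 1.24)) = √42200 = 205 m/s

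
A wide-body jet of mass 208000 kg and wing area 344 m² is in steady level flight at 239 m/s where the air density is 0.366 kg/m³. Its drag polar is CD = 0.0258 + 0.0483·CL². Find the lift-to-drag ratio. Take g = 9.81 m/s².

L/D = 13.7

Level flight ⇒ L = W = m·g = 208000 × 9.81 = 2.0405×10^6 N.
q = ½ρv² = ½ × 0.366 × 239² = 10450 Pa.
Required CL = L/(qS) = 2.0405×10^6/(10450·344) = 0.5674.
CD = 0.0258 + 0.0483 × 0.5674² = 0.04135.
L/D = CL/CD = 0.5674 / 0.04135 = 13.7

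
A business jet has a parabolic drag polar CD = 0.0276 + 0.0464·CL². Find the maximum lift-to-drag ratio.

(L/D)max = 14

For CD = CD0 + K·CL², (L/D)max occurs at CL* = √(CD0/K) and equals 1/(2√(K·CD0)).
(L/D)max = 1/(2√(0.0464 × 0.0276)) = 1/(2 × 0.03579) = 14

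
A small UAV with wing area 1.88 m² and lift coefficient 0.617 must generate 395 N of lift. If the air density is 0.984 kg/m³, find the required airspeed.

v = 26.3 m/s

L = ½ρv²S·CL ⇒ v = √(2L/(ρ·S·CL))
v = √(2 × 395 / (0.984 × 1.88 × 0.617)) = √692.1 = 26.3 m/s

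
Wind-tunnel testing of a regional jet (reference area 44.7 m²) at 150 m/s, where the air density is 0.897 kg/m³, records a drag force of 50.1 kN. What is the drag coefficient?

From D = ½ρv²S·CD, rearranging gives CD = 2D/(ρv²S).
CD = 2 × 50100 / (0.897 × 150² × 44.7) = 0.111

CD = 0.111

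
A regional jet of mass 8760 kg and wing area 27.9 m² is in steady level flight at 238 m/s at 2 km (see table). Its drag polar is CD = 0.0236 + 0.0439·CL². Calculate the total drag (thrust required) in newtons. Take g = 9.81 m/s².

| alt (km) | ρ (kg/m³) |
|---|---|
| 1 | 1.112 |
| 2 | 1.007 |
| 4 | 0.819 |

At 2 km, from the table: ρ = 1.007 kg/m³.
Weight W = mg = 8760 × 9.81 = 85936 N; in level flight L = W.
q = ½ρv² = ½ × 1.007 × 238² = 28520 Pa.
CL = 2W/(ρv²S) = 2×85936/(1.007×238²×27.9) = 0.108.
CD = 0.0236 + 0.0439 × 0.108² = 0.02411.
D = q·S·CD = 28520 × 27.9 × 0.02411 = 19190 N

D = 19200 N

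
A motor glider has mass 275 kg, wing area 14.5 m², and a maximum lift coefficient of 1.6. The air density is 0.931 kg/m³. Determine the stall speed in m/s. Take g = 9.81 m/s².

Stall occurs when L = W at CL,max. W = mg = 275 × 9.81 = 2698 N.
V_stall = √(2W/(ρ·S·CL,max)) = √(2 × 2698 / (0.931 × 14.5 × 1.6))
V_stall = √249.8 = 15.8 m/s

V_stall = 15.8 m/s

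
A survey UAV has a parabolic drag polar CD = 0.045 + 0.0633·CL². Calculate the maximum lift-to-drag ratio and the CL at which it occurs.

(L/D)max = 9.37, at CL = 0.843

For CD = CD0 + K·CL², (L/D)max occurs at CL* = √(CD0/K) and equals 1/(2√(K·CD0)).
(L/D)max = 1/(2√(0.0633 × 0.045)) = 1/(2 × 0.05337) = 9.37
CL* = √(0.045/0.0633) = 0.843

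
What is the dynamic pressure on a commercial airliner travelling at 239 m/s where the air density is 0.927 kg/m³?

q = ½ρv² = ½ × 0.927 × 239² = 26500 Pa

q = 26500 Pa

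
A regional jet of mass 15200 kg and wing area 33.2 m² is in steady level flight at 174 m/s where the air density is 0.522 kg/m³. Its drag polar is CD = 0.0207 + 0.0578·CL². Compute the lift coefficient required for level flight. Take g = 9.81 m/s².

In steady level flight, lift balances weight: W = mg = 15200 × 9.81 = 1.4911×10^5 N.
Dynamic pressure q = 0.5 × 0.522 × 174² = 7902 Pa.
Required CL = L/(qS) = 1.4911×10^5/(7902·33.2) = 0.5684.

CL = 0.568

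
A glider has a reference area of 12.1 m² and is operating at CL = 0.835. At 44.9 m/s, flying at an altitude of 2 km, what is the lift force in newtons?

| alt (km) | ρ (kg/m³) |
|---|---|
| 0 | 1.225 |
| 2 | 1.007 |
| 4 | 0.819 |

L = 10300 N

At 2 km, from the table: ρ = 1.007 kg/m³.
L = ½ρv²S·CL = ½ × 1.007 × 44.9² × 12.1 × 0.835 = 10300 N ≈ 10.3 kN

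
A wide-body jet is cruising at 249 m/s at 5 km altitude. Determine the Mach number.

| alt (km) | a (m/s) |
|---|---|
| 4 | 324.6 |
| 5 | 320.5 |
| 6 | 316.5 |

At 5 km, from the table: a = 320.5 m/s.
M = v/a = 249 / 320.5 = 0.777

M = 0.777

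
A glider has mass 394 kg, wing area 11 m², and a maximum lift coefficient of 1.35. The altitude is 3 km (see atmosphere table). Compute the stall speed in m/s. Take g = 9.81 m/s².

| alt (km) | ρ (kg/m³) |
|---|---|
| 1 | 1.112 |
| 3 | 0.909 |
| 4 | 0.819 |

At 3 km, from the table: ρ = 0.909 kg/m³.
Stall occurs when L = W at CL,max. W = mg = 394 × 9.81 = 3865 N.
V_stall = √(2W/(ρ·S·CL,max)) = √(2 × 3865 / (0.909 × 11 × 1.35))
V_stall = √572.7 = 23.9 m/s

V_stall = 23.9 m/s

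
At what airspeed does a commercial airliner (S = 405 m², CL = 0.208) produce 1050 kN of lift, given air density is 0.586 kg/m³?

L = ½ρv²S·CL ⇒ v = √(2L/(ρ·S·CL))
v = √(2 × 1.05×10^6 / (0.586 × 405 × 0.208)) = √42540 = 206 m/s

v = 206 m/s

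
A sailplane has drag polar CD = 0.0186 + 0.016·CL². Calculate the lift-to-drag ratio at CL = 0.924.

CD = 0.0186 + 0.016 × 0.924² = 0.03226
L/D = CL/CD = 0.924 / 0.03226 = 28.6

L/D = 28.6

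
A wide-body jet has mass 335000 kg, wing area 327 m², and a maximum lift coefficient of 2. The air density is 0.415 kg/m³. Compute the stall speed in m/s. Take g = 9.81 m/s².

Stall occurs when L = W at CL,max. W = mg = 335000 × 9.81 = 3.286×10^6 N.
V_stall = √(2W/(ρ·S·CL,max)) = √(2 × 3.286×10^6 / (0.415 × 327 × 2))
V_stall = √24220 = 156 m/s

V_stall = 156 m/s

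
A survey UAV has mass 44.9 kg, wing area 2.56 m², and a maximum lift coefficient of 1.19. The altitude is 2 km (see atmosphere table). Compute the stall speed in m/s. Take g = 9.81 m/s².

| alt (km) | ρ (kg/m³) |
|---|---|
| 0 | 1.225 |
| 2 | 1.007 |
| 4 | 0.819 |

At 2 km, from the table: ρ = 1.007 kg/m³.
Stall occurs when L = W at CL,max. W = mg = 44.9 × 9.81 = 440.5 N.
V_stall = √(2W/(ρ·S·CL,max)) = √(2 × 440.5 / (1.007 × 2.56 × 1.19))
V_stall = √287.2 = 16.9 m/s

V_stall = 16.9 m/s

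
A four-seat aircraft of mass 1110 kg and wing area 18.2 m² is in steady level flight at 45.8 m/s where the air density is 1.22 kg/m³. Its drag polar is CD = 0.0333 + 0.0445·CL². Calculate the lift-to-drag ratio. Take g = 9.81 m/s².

Weight W = mg = 1110 × 9.81 = 10889 N; in level flight L = W.
Dynamic pressure q = 0.5 × 1.22 × 45.8² = 1280 Pa.
CL = W/(q·S) = 10889 / (1280 × 18.2) = 0.4676.
CD = 0.0333 + 0.0445 × 0.4676² = 0.04303.
L/D = CL/CD = 0.4676 / 0.04303 = 10.9

L/D = 10.9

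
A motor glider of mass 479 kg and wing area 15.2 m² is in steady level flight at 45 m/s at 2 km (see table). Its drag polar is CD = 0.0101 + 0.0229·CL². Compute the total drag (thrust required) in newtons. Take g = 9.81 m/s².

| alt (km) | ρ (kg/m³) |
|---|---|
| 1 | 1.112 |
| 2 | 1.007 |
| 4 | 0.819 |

At 2 km, from the table: ρ = 1.007 kg/m³.
Weight W = mg = 479 × 9.81 = 4699 N; in level flight L = W.
Dynamic pressure q = 0.5 × 1.007 × 45² = 1020 Pa.
CL = 2W/(ρv²S) = 2×4699/(1.007×45²×15.2) = 0.3032.
CD = 0.0101 + 0.0229 × 0.3032² = 0.01221.
D = q·S·CD = 1020 × 15.2 × 0.01221 = 189.2 N

D = 189 N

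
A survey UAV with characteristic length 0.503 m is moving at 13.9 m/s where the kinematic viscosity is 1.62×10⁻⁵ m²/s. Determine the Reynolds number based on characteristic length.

Re = 4.32×10^5

Re = v·c/ν = 13.9 × 0.503 / (1.62×10⁻⁵) = 4.32×10^5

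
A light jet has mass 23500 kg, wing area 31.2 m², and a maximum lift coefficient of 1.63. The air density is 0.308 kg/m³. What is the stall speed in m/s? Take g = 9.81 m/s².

V_stall = 172 m/s

Weight W = mg = 23500 × 9.81 = 2.305×10^5 N.
V_stall = √(2W/(ρ·S·CL,max)) = √(2 × 2.305×10^5 / (0.308 × 31.2 × 1.63))
V_stall = √29440 = 172 m/s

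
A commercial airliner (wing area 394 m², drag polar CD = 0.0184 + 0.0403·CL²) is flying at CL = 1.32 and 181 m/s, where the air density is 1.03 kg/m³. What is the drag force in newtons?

CD = 0.0184 + 0.0403 × 1.32² = 0.08862
D = ½ρv²S·CD = ½ × 1.03 × 181² × 394 × 0.08862 = 5.89×10^5 N

D = 5.89×10^5 N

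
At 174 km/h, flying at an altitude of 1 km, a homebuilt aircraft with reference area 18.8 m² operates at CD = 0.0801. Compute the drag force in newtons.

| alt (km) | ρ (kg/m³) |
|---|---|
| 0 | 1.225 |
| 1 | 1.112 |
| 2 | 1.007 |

D = 1960 N

At 1 km, from the table: ρ = 1.112 kg/m³.
Convert speed: v = 174 km/h ÷ 3.6 = 48.33 m/s.
Dynamic pressure q = ½ρv² = ½ × 1.112 × 48.33² = 1299 Pa.
D = q·S·CD = 1299 × 18.8 × 0.0801 = 1960 N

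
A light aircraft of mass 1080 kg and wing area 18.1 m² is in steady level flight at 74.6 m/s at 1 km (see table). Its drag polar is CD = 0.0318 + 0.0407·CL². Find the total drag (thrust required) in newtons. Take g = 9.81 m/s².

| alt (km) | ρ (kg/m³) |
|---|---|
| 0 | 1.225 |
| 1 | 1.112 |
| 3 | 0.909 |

At 1 km, from the table: ρ = 1.112 kg/m³.
In steady level flight, lift balances weight: W = mg = 1080 × 9.81 = 10595 N.
Dynamic pressure q = 0.5 × 1.112 × 74.6² = 3094 Pa.
CL = 2W/(ρv²S) = 2×10595/(1.112×74.6²×18.1) = 0.1892.
CD = 0.0318 + 0.0407 × 0.1892² = 0.03326.
D = q·S·CD = 3094 × 18.1 × 0.03326 = 1863 N

D = 1860 N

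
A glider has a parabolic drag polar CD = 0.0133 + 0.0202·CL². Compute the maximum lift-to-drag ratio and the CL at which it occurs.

(L/D)max = 30.5, at CL = 0.811

For CD = CD0 + K·CL², (L/D)max occurs at CL* = √(CD0/K) and equals 1/(2√(K·CD0)).
(L/D)max = 1/(2√(0.0202 × 0.0133)) = 1/(2 × 0.01639) = 30.5
CL* = √(0.0133/0.0202) = 0.811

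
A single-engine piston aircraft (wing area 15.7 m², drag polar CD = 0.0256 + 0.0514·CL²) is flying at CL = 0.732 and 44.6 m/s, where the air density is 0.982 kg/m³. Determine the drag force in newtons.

D = 815 N

CD = 0.0256 + 0.0514 × 0.732² = 0.05314
D = ½ρv²S·CD = ½ × 0.982 × 44.6² × 15.7 × 0.05314 = 815 N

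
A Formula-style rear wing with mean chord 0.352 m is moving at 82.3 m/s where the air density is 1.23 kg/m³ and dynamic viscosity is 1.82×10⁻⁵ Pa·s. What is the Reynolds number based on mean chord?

Re = ρ·v·c/μ = 1.23 × 82.3 × 0.352 / (1.82×10⁻⁵) = 1.96×10^6

Re = 1.96×10^6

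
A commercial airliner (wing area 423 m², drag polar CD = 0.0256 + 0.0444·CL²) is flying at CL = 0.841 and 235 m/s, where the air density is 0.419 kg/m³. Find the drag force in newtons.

CD = 0.0256 + 0.0444 × 0.841² = 0.057
D = ½ρv²S·CD = ½ × 0.419 × 235² × 423 × 0.057 = 2.79×10^5 N

D = 2.79×10^5 N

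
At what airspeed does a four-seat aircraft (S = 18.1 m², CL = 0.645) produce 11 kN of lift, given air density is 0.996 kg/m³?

v = 43.5 m/s

L = ½ρv²S·CL ⇒ v = √(2L/(ρ·S·CL))
v = √(2 × 11000 / (0.996 × 18.1 × 0.645)) = √1892 = 43.5 m/s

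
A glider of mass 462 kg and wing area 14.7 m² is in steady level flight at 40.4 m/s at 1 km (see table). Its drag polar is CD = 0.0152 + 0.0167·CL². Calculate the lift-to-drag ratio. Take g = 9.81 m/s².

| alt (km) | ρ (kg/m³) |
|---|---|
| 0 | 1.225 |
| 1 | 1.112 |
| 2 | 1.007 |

At 1 km, from the table: ρ = 1.112 kg/m³.
Level flight ⇒ L = W = m·g = 462 × 9.81 = 4532.2 N.
q = ½ρv² = ½ × 1.112 × 40.4² = 907.5 Pa.
CL = 2W/(ρv²S) = 2×4532.2/(1.112×40.4²×14.7) = 0.3397.
CD = 0.0152 + 0.0167 × 0.3397² = 0.01713.
L/D = CL/CD = 0.3397 / 0.01713 = 19.8

L/D = 19.8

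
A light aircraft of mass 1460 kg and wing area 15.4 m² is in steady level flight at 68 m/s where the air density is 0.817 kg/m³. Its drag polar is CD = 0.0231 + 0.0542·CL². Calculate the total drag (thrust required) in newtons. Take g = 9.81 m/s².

In steady level flight, lift balances weight: W = mg = 1460 × 9.81 = 14323 N.
q = ½ρv² = ½ × 0.817 × 68² = 1889 Pa.
CL = 2W/(ρv²S) = 2×14323/(0.817×68²×15.4) = 0.4924.
CD = 0.0231 + 0.0542 × 0.4924² = 0.03624.
D = q·S·CD = 1889 × 15.4 × 0.03624 = 1054 N

D = 1050 N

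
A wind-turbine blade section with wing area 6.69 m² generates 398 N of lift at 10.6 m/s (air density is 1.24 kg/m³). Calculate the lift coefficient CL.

CL = 0.854

From L = ½ρv²S·CL, rearranging gives CL = 2L/(ρv²S).
CL = 2 × 398 / (1.24 × 10.6² × 6.69) = 0.854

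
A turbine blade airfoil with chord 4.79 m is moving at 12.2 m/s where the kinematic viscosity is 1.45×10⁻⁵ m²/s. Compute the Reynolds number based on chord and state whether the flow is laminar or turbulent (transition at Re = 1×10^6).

Re = v·c/ν = 12.2 × 4.79 / (1.45×10⁻⁵) = 4.03×10^6
Since 4.03×10^6 > 1×10^6, the flow is turbulent.

Re = 4.03×10^6 (turbulent)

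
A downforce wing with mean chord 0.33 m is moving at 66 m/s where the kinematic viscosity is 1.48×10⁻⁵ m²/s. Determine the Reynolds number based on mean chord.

Re = 1.47×10^6

Re = v·c/ν = 66 × 0.33 / (1.48×10⁻⁵) = 1.47×10^6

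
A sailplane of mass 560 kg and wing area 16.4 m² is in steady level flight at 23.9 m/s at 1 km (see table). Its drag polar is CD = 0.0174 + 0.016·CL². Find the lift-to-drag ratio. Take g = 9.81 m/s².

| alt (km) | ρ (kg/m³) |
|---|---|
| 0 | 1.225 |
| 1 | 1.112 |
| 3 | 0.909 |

At 1 km, from the table: ρ = 1.112 kg/m³.
Weight W = mg = 560 × 9.81 = 5493.6 N; in level flight L = W.
Dynamic pressure q = 0.5 × 1.112 × 23.9² = 317.6 Pa.
CL = 2W/(ρv²S) = 2×5493.6/(1.112×23.9²×16.4) = 1.055.
CD = 0.0174 + 0.016 × 1.055² = 0.0352.
L/D = CL/CD = 1.055 / 0.0352 = 30

L/D = 30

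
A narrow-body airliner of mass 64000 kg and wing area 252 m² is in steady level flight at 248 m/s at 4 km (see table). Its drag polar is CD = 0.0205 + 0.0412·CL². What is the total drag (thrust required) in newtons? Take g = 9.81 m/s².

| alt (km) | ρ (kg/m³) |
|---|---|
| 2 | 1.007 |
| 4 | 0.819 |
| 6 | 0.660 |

At 4 km, from the table: ρ = 0.819 kg/m³.
Level flight ⇒ L = W = m·g = 64000 × 9.81 = 6.2784×10^5 N.
Dynamic pressure q = 0.5 × 0.819 × 248² = 25190 Pa.
Required CL = L/(qS) = 6.2784×10^5/(25190·252) = 0.09892.
CD = 0.0205 + 0.0412 × 0.09892² = 0.0209.
D = q·S·CD = 25190 × 252 × 0.0209 = 1.327×10^5 N

D = 1.33×10^5 N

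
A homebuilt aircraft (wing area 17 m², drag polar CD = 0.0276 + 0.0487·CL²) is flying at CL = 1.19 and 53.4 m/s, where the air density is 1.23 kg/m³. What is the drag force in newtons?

CD = 0.0276 + 0.0487 × 1.19² = 0.09656
D = ½ρv²S·CD = ½ × 1.23 × 53.4² × 17 × 0.09656 = 2880 N

D = 2880 N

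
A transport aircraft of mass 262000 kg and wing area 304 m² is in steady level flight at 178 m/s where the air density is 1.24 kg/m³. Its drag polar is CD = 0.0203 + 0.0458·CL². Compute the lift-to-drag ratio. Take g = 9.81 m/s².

L/D = 15

Weight W = mg = 262000 × 9.81 = 2.5702×10^6 N; in level flight L = W.
q = ½ρv² = ½ × 1.24 × 178² = 19640 Pa.
CL = 2W/(ρv²S) = 2×2.5702×10^6/(1.24×178²×304) = 0.4304.
CD = 0.0203 + 0.0458 × 0.4304² = 0.02878.
L/D = CL/CD = 0.4304 / 0.02878 = 15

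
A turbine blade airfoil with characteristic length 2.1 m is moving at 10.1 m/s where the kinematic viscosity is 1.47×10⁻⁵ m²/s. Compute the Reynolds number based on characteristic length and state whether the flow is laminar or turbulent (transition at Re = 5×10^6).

Re = v·c/ν = 10.1 × 2.1 / (1.47×10⁻⁵) = 1.44×10^6
Since 1.44×10^6 < 5×10^6, the flow is laminar.

Re = 1.44×10^6 (laminar)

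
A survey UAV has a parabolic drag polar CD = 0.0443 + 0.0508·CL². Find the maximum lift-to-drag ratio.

For CD = CD0 + K·CL², (L/D)max occurs at CL* = √(CD0/K) and equals 1/(2√(K·CD0)).
(L/D)max = 1/(2√(0.0508 × 0.0443)) = 1/(2 × 0.04744) = 10.5

(L/D)max = 10.5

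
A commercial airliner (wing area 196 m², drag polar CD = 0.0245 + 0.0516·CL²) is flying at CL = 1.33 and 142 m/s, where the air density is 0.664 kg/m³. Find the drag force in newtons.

D = 1.52×10^5 N

CD = 0.0245 + 0.0516 × 1.33² = 0.1158
D = ½ρv²S·CD = ½ × 0.664 × 142² × 196 × 0.1158 = 1.52×10^5 N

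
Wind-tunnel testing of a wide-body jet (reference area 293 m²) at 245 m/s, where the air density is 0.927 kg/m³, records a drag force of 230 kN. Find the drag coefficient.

CD = 0.0282

From D = ½ρv²S·CD, rearranging gives CD = 2D/(ρv²S).
CD = 2 × 2.3×10^5 / (0.927 × 245² × 293) = 0.0282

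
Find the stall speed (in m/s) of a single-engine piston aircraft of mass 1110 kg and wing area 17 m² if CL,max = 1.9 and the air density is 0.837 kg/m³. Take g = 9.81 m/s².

V_stall = 28.4 m/s

Stall occurs when L = W at CL,max. W = mg = 1110 × 9.81 = 10890 N.
From L = ½ρV²S·CL,max = W: V_stall = √(2W/(ρSCL,max)) = √(2·10890/(0.837·17·1.9))
V_stall = √805.6 = 28.4 m/s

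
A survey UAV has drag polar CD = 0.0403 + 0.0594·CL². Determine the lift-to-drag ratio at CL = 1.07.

CD = 0.0403 + 0.0594 × 1.07² = 0.1083
L/D = CL/CD = 1.07 / 0.1083 = 9.88

L/D = 9.88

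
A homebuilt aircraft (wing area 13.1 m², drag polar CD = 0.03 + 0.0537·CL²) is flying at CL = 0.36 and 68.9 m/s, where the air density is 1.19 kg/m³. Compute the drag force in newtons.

CD = 0.03 + 0.0537 × 0.36² = 0.03696
D = ½ρv²S·CD = ½ × 1.19 × 68.9² × 13.1 × 0.03696 = 1370 N

D = 1370 N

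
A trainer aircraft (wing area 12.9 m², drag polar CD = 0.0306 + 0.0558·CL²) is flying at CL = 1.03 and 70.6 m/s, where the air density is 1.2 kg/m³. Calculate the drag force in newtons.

D = 3460 N

CD = 0.0306 + 0.0558 × 1.03² = 0.0898
D = ½ρv²S·CD = ½ × 1.2 × 70.6² × 12.9 × 0.0898 = 3460 N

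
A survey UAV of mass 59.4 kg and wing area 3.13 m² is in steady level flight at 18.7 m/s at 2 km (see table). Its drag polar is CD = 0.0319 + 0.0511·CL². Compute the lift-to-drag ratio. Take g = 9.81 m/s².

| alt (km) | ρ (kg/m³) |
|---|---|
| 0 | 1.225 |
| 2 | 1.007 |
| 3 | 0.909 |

At 2 km, from the table: ρ = 1.007 kg/m³.
In steady level flight, lift balances weight: W = mg = 59.4 × 9.81 = 582.71 N.
q = ½ρv² = ½ × 1.007 × 18.7² = 176.1 Pa.
CL = 2W/(ρv²S) = 2×582.71/(1.007×18.7²×3.13) = 1.057.
CD = 0.0319 + 0.0511 × 1.057² = 0.08903.
L/D = CL/CD = 1.057 / 0.08903 = 11.9

L/D = 11.9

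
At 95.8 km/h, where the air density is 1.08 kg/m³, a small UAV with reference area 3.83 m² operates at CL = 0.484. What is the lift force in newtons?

L = 709 N

Convert speed: v = 95.8 km/h ÷ 3.6 = 26.61 m/s.
L = ½ρv²S·CL = ½ × 1.08 × 26.61² × 3.83 × 0.484 = 709 N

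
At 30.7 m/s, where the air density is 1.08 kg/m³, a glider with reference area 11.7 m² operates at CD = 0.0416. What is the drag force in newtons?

D = 248 N

D = ½ρv²S·CD = ½ × 1.08 × 30.7² × 11.7 × 0.0416 = 248 N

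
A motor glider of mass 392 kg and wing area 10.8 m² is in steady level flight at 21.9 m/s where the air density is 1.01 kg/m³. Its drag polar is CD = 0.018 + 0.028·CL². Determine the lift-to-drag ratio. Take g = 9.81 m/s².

L/D = 18.7

Weight W = mg = 392 × 9.81 = 3845.5 N; in level flight L = W.
Dynamic pressure q = 0.5 × 1.01 × 21.9² = 242.2 Pa.
CL = 2W/(ρv²S) = 2×3845.5/(1.01×21.9²×10.8) = 1.47.
CD = 0.018 + 0.028 × 1.47² = 0.07851.
L/D = CL/CD = 1.47 / 0.07851 = 18.7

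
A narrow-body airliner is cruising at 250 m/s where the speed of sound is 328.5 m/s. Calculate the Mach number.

M = 0.761

M = v/a = 250 / 328.5 = 0.761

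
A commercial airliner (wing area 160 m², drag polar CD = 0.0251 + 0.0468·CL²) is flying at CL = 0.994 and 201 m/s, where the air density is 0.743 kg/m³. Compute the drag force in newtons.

D = 1.71×10^5 N

CD = 0.0251 + 0.0468 × 0.994² = 0.07134
D = ½ρv²S·CD = ½ × 0.743 × 201² × 160 × 0.07134 = 1.71×10^5 N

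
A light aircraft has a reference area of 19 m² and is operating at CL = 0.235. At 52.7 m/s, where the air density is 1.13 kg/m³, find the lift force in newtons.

L = ½ρv²S·CL = ½ × 1.13 × 52.7² × 19 × 0.235 = 7010 N ≈ 7.01 kN

L = 7010 N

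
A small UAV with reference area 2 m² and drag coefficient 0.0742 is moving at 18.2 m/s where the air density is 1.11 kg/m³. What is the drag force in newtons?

D = 27.3 N

Dynamic pressure q = ½ρv² = ½ × 1.11 × 18.2² = 183.8 Pa.
D = q·S·CD = 183.8 × 2 × 0.0742 = 27.3 N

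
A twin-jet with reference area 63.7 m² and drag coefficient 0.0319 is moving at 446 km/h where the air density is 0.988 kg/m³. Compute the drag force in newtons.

D = 15400 N

Convert speed: v = 446 km/h ÷ 3.6 = 123.9 m/s.
Dynamic pressure q = ½ρv² = ½ × 0.988 × 123.9² = 7582 Pa.
D = q·S·CD = 7582 × 63.7 × 0.0319 = 15400 N ≈ 15.4 kN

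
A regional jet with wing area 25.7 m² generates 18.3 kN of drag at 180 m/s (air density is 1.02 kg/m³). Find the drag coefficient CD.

CD = 0.0431

From D = ½ρv²S·CD, rearranging gives CD = 2D/(ρv²S).
CD = 2 × 18300 / (1.02 × 180² × 25.7) = 0.0431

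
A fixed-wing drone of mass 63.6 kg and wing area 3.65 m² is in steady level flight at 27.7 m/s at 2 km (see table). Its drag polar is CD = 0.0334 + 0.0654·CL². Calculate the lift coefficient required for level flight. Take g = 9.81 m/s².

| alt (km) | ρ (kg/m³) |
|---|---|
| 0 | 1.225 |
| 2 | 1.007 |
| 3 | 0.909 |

At 2 km, from the table: ρ = 1.007 kg/m³.
Level flight ⇒ L = W = m·g = 63.6 × 9.81 = 623.92 N.
q = ½ρv² = ½ × 1.007 × 27.7² = 386.3 Pa.
CL = 2W/(ρv²S) = 2×623.92/(1.007×27.7²×3.65) = 0.4425.

CL = 0.442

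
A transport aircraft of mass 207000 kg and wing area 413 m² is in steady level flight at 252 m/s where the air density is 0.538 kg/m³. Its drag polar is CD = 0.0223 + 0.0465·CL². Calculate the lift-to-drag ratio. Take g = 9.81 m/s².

Weight W = mg = 207000 × 9.81 = 2.0307×10^6 N; in level flight L = W.
Dynamic pressure q = 0.5 × 0.538 × 252² = 17080 Pa.
CL = 2W/(ρv²S) = 2×2.0307×10^6/(0.538×252²×413) = 0.2878.
CD = 0.0223 + 0.0465 × 0.2878² = 0.02615.
L/D = CL/CD = 0.2878 / 0.02615 = 11

L/D = 11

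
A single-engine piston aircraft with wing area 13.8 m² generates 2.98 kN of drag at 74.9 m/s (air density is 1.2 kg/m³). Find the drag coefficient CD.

From D = ½ρv²S·CD, rearranging gives CD = 2D/(ρv²S).
CD = 2 × 2980 / (1.2 × 74.9² × 13.8) = 0.0642

CD = 0.0642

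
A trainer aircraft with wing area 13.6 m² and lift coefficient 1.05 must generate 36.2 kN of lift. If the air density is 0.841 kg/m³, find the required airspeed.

L = ½ρv²S·CL ⇒ v = √(2L/(ρ·S·CL))
v = √(2 × 36200 / (0.841 × 13.6 × 1.05)) = √6029 = 77.6 m/s

v = 77.6 m/s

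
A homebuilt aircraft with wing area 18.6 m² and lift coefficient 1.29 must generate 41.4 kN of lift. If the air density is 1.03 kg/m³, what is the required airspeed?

L = ½ρv²S·CL ⇒ v = √(2L/(ρ·S·CL))
v = √(2 × 41400 / (1.03 × 18.6 × 1.29)) = √3350 = 57.9 m/s

v = 57.9 m/s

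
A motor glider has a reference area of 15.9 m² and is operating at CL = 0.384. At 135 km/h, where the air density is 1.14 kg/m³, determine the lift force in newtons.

L = 4890 N

Convert speed: v = 135 km/h ÷ 3.6 = 37.5 m/s.
Dynamic pressure q = ½ρv² = ½ × 1.14 × 37.5² = 801.6 Pa.
L = q·S·CL = 801.6 × 15.9 × 0.384 = 4890 N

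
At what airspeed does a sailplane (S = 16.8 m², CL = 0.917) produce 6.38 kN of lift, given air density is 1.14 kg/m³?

v = 27 m/s

L = ½ρv²S·CL ⇒ v = √(2L/(ρ·S·CL))
v = √(2 × 6380 / (1.14 × 16.8 × 0.917)) = √726.6 = 27 m/s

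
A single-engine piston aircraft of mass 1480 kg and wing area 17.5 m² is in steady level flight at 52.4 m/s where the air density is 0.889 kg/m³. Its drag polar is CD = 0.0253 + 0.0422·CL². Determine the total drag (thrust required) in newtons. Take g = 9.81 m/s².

D = 957 N

In steady level flight, lift balances weight: W = mg = 1480 × 9.81 = 14519 N.
Dynamic pressure q = 0.5 × 0.889 × 52.4² = 1220 Pa.
CL = 2W/(ρv²S) = 2×14519/(0.889×52.4²×17.5) = 0.6798.
CD = 0.0253 + 0.0422 × 0.6798² = 0.0448.
D = q·S·CD = 1220 × 17.5 × 0.0448 = 956.9 N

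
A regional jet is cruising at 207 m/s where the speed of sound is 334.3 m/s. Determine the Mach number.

M = v/a = 207 / 334.3 = 0.619

M = 0.619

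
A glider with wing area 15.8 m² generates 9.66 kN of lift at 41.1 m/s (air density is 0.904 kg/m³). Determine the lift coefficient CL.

From L = ½ρv²S·CL, rearranging gives CL = 2L/(ρv²S).
CL = 2 × 9660 / (0.904 × 41.1² × 15.8) = 0.801

CL = 0.801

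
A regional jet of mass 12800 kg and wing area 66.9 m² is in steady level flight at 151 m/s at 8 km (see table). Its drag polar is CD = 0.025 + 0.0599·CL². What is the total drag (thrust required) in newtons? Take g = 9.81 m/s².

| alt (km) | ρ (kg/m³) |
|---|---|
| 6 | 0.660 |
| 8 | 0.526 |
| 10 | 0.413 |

At 8 km, from the table: ρ = 0.526 kg/m³.
Weight W = mg = 12800 × 9.81 = 1.2557×10^5 N; in level flight L = W.
q = ½ρv² = ½ × 0.526 × 151² = 5997 Pa.
CL = W/(q·S) = 1.2557×10^5 / (5997 × 66.9) = 0.313.
CD = 0.025 + 0.0599 × 0.313² = 0.03087.
D = q·S·CD = 5997 × 66.9 × 0.03087 = 12380 N

D = 12400 N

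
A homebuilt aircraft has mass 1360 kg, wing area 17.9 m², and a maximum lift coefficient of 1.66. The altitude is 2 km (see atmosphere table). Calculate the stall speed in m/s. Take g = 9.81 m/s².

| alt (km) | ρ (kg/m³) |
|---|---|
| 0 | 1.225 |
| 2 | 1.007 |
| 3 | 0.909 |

At 2 km, from the table: ρ = 1.007 kg/m³.
Weight W = mg = 1360 × 9.81 = 13340 N.
From L = ½ρV²S·CL,max = W: V_stall = √(2W/(ρSCL,max)) = √(2·13340/(1.007·17.9·1.66))
V_stall = √891.8 = 29.9 m/s

V_stall = 29.9 m/s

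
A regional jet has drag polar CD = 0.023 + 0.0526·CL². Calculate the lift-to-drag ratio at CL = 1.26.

CD = 0.023 + 0.0526 × 1.26² = 0.1065
L/D = CL/CD = 1.26 / 0.1065 = 11.8

L/D = 11.8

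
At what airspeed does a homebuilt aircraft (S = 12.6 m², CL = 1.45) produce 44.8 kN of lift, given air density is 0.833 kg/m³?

L = ½ρv²S·CL ⇒ v = √(2L/(ρ·S·CL))
v = √(2 × 44800 / (0.833 × 12.6 × 1.45)) = √5887 = 76.7 m/s

v = 76.7 m/s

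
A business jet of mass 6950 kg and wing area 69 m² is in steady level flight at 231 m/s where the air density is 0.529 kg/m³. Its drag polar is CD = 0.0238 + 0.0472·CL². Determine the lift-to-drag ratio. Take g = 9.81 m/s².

In steady level flight, lift balances weight: W = mg = 6950 × 9.81 = 68180 N.
Dynamic pressure q = 0.5 × 0.529 × 231² = 14110 Pa.
CL = W/(q·S) = 68180 / (14110 × 69) = 0.07001.
CD = 0.0238 + 0.0472 × 0.07001² = 0.02403.
L/D = CL/CD = 0.07001 / 0.02403 = 2.91

L/D = 2.91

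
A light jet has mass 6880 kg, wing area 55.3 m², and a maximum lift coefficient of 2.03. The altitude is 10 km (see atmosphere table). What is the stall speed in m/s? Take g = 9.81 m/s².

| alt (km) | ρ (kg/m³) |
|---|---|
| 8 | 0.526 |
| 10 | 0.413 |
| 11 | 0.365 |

At 10 km, from the table: ρ = 0.413 kg/m³.
Stall occurs when L = W at CL,max. W = mg = 6880 × 9.81 = 67490 N.
V_stall = √(2W/(ρ·S·CL,max)) = √(2 × 67490 / (0.413 × 55.3 × 2.03))
V_stall = √2911 = 54 m/s

V_stall = 54 m/s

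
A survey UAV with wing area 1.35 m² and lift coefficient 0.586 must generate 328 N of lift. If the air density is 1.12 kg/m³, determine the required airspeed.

L = ½ρv²S·CL ⇒ v = √(2L/(ρ·S·CL))
v = √(2 × 328 / (1.12 × 1.35 × 0.586)) = √740.4 = 27.2 m/s

v = 27.2 m/s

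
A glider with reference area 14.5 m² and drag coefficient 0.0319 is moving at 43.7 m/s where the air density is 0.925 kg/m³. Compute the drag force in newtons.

D = 409 N

D = ½ρv²S·CD = ½ × 0.925 × 43.7² × 14.5 × 0.0319 = 409 N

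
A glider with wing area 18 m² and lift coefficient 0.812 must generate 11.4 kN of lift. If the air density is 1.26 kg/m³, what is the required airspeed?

L = ½ρv²S·CL ⇒ v = √(2L/(ρ·S·CL))
v = √(2 × 11400 / (1.26 × 18 × 0.812)) = √1238 = 35.2 m/s

v = 35.2 m/s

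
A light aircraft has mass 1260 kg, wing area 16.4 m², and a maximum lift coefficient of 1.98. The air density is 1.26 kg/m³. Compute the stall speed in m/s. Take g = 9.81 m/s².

V_stall = 24.6 m/s

Stall occurs when L = W at CL,max. W = mg = 1260 × 9.81 = 12360 N.
From L = ½ρV²S·CL,max = W: V_stall = √(2W/(ρSCL,max)) = √(2·12360/(1.26·16.4·1.98))
V_stall = √604.2 = 24.6 m/s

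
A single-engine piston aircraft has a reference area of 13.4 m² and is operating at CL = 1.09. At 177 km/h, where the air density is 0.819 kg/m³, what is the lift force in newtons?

L = 14500 N

Convert speed: v = 177 km/h ÷ 3.6 = 49.17 m/s.
L = ½ρv²S·CL = ½ × 0.819 × 49.17² × 13.4 × 1.09 = 14500 N ≈ 14.5 kN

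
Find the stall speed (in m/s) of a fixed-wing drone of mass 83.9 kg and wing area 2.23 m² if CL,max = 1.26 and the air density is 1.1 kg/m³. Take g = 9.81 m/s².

Weight W = mg = 83.9 × 9.81 = 823.1 N.
V_stall = √(2W/(ρ·S·CL,max)) = √(2 × 823.1 / (1.1 × 2.23 × 1.26))
V_stall = √532.6 = 23.1 m/s

V_stall = 23.1 m/s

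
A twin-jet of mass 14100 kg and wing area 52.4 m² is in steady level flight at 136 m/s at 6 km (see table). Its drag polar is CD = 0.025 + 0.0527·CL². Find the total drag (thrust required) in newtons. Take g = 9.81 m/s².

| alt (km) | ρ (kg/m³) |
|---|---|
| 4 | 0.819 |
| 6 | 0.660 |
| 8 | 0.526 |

D = 11100 N

At 6 km, from the table: ρ = 0.660 kg/m³.
In steady level flight, lift balances weight: W = mg = 14100 × 9.81 = 1.3832×10^5 N.
q = ½ρv² = ½ × 0.66 × 136² = 6104 Pa.
CL = 2W/(ρv²S) = 2×1.3832×10^5/(0.66×136²×52.4) = 0.4325.
CD = 0.025 + 0.0527 × 0.4325² = 0.03486.
D = q·S·CD = 6104 × 52.4 × 0.03486 = 11150 N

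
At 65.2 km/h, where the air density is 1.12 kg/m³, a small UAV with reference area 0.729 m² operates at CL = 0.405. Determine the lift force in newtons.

L = 54.2 N

Convert speed: v = 65.2 km/h ÷ 3.6 = 18.11 m/s.
Dynamic pressure q = ½ρv² = ½ × 1.12 × 18.11² = 183.7 Pa.
L = q·S·CL = 183.7 × 0.729 × 0.405 = 54.2 N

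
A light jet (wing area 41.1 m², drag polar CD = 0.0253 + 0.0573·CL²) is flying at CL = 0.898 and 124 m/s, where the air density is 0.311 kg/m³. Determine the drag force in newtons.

D = 7030 N

CD = 0.0253 + 0.0573 × 0.898² = 0.07151
D = ½ρv²S·CD = ½ × 0.311 × 124² × 41.1 × 0.07151 = 7030 N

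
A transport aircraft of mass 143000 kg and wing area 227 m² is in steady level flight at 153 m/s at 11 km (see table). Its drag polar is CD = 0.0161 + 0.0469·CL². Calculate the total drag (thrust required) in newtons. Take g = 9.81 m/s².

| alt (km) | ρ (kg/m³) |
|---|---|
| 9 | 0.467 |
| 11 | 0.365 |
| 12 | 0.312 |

At 11 km, from the table: ρ = 0.365 kg/m³.
In steady level flight, lift balances weight: W = mg = 143000 × 9.81 = 1.4028×10^6 N.
q = ½ρv² = ½ × 0.365 × 153² = 4272 Pa.
CL = 2W/(ρv²S) = 2×1.4028×10^6/(0.365×153²×227) = 1.447.
CD = 0.0161 + 0.0469 × 1.447² = 0.1142.
D = q·S·CD = 4272 × 227 × 0.1142 = 1.108×10^5 N

D = 1.11×10^5 N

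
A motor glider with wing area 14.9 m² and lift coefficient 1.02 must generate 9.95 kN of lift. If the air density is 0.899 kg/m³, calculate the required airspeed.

v = 38.2 m/s

L = ½ρv²S·CL ⇒ v = √(2L/(ρ·S·CL))
v = √(2 × 9950 / (0.899 × 14.9 × 1.02)) = √1456 = 38.2 m/s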